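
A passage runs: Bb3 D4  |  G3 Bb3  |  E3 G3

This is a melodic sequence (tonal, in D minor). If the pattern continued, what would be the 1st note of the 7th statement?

D2

The unit is 2 notes. Position-1 pitches of the 3 shown cells: Bb3, G3, E3.
Carrying that down a 3rd forward: C3 → A2 → F2 → D2.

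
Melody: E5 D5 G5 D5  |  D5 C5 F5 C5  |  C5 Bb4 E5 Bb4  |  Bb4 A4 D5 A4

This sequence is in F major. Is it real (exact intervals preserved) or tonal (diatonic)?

Every note is diatonic to F major.
Cell 1 has +5 semitones from note 2 to 3, but cell 3 has +6 — the interval quality changes while the contour stays the same, which is the hallmark of a tonal sequence.

tonal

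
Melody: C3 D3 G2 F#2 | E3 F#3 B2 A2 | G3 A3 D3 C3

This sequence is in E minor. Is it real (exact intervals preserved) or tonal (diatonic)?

Every note is diatonic to E minor.
Cell 1 has -1 semitones from note 3 to 4, but cell 2 has -2 — the interval quality changes while the contour stays the same, which is the hallmark of a tonal sequence.

tonal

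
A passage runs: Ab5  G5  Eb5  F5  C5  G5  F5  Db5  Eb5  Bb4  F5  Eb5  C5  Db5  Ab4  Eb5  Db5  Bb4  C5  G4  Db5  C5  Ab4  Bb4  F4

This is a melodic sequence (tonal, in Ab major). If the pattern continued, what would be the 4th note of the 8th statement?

With 5-note cells, note 4 of each statement runs F5, Eb5, Db5, C5, Bb4.
Each moves down a 2nd. Continuing: Ab4 → G4 → F4.

F4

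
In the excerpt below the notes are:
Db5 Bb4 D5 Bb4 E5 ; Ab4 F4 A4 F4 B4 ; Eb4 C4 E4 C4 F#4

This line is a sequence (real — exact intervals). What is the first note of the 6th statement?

C3

The 5-note cells begin on Db5, Ab4, Eb4 — each down a 4th from the last.
Continuing: Bb3 → F3 → C3. Statement 6 starts on C3.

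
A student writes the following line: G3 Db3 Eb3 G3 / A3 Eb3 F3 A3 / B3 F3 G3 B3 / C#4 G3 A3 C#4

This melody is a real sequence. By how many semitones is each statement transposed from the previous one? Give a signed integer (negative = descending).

2

Taking 4-note groups, the heads are G3, A3, B3, C#4: the pattern moves up a 2nd.
G3 to A3 spans +2 semitones.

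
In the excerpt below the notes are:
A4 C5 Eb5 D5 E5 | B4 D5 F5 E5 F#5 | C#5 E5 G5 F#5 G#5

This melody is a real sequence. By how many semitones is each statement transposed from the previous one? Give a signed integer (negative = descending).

Unit = 5 notes; the statements start on A4, B4, C#5, moving up a 2nd each time.
A4 to B4 spans +2 semitones.

2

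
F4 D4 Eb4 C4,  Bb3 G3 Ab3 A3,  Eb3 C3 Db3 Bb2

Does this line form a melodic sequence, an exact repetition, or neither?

neither

Note 4 of cell 2 is A3; if this were a sequence it would be F3. No unit length gives a consistent transposition pattern.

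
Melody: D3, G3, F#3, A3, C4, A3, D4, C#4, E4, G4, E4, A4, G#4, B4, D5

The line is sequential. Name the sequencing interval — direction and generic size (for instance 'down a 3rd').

With a 5-note motive the entries are D3, A3, E4, each up a 5th from the previous.
From D3 to A3: up a 5th.

up a 5th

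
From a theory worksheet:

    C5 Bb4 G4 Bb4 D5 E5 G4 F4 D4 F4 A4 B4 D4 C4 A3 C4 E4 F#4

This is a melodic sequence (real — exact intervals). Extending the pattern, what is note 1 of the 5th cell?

Grouping in 6s, the 1st note of each cell is C5, G4, D4.
Extending down a 4th: A3 → E3.

E3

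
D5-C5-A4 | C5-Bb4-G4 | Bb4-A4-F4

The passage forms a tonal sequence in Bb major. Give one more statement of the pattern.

A4 G4 Eb4

Taking 3-note groups, the heads are D5, C5, Bb4: the pattern moves down a 2nd.
So cell 4 is A4 G4 Eb4.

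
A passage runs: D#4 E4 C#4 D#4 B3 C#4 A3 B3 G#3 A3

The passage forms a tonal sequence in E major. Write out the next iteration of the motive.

F#3 G#3

Taking 2-note groups, the heads are D#4, C#4, B3, A3, G#3: the pattern moves down a 2nd.
So cell 6 is F#3 G#3.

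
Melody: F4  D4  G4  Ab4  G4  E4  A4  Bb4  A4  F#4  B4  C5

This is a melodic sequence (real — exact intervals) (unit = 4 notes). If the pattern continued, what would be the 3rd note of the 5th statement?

Grouping in 4s, the 3rd note of each cell is G4, A4, B4.
Extending up a 2nd: C#5 → D#5.

D#5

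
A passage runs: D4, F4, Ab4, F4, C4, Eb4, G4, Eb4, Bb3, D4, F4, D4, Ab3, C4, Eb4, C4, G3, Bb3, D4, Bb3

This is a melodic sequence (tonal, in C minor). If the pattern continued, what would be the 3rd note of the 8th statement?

The unit is 4 notes. Position-3 pitches of the 5 shown cells: Ab4, G4, F4, Eb4, D4.
Each moves down a 2nd. Continuing: C4 → Bb3 → Ab3.

Ab3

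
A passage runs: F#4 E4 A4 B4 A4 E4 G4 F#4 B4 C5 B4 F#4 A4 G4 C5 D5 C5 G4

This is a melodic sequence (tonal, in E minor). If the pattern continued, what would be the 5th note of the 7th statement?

G5

The unit is 6 notes. Position-5 pitches of the 3 shown cells: A4, B4, C5.
Carrying that up a 2nd forward: D5 → E5 → F#5 → G5.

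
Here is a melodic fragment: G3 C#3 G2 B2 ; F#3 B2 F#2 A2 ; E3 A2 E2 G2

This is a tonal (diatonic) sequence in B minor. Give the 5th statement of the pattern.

Unit = 4 notes; the statements start on G3, F#3, E3, moving down a 2nd each time.
Continuing the starts: D3 → C#3.
Statement 5 starts on C#3 and keeps the same diatonic contour: C#3 F#2 C#2 E2.

C#3 F#2 C#2 E2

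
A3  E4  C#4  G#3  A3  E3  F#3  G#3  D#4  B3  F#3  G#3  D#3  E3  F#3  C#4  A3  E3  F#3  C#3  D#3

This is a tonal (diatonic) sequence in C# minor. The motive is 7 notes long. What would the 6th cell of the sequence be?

C#3 G#3 E3 B2 C#3 G#2 A2

Unit = 7 notes; the statements start on A3, G#3, F#3, moving down a 2nd each time.
Carrying on: E3 → D#3 → C#3.
From C#3 the diatonic shape gives C#3 G#3 E3 B2 C#3 G#2 A2.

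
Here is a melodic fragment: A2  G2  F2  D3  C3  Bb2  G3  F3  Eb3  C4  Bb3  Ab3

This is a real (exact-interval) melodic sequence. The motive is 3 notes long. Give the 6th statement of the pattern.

Bb4 Ab4 Gb4

Unit = 3 notes; the statements start on A2, D3, G3, C4, moving up a 4th each time.
Carrying on: F4 → Bb4.
From Bb4 the exact shape gives Bb4 Ab4 Gb4.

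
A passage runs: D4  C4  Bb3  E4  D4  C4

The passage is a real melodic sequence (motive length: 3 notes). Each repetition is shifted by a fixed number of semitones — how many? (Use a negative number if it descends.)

Taking 3-note groups, the heads are D4, E4: the pattern moves up a 2nd.
D4→E4 is 64 − 62 = 2 semitones.

2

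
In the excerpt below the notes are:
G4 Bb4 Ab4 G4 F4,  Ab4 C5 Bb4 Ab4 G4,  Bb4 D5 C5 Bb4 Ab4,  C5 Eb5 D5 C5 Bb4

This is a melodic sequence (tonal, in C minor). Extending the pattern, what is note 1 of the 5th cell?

D5

Grouping in 5s, the 1st note of each cell is G4, Ab4, Bb4, C5.
Each moves up a 2nd; the next is D5.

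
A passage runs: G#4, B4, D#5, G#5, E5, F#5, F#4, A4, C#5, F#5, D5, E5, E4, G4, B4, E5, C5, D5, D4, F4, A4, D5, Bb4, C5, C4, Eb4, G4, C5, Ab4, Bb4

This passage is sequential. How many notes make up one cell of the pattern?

There are 30 notes; a 6-note unit gives 5 cells:
G#4 B4 D#5 G#5 E5 F#5 | F#4 A4 C#5 F#5 D5 E5 | E4 G4 B4 E5 C5 D5 | D4 F4 A4 D5 Bb4 C5 | C4 Eb4 G4 C5 Ab4 Bb4
Each cell is the previous one down a 2nd — so the unit is 6 notes.

6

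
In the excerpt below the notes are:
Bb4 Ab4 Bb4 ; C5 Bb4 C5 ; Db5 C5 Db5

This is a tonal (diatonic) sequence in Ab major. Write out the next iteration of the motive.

Eb5 Db5 Eb5

With a 3-note motive the entries are Bb4, C5, Db5, each up a 2nd from the previous.
Statement 4 starts on Eb5 and keeps the same diatonic contour: Eb5 Db5 Eb5.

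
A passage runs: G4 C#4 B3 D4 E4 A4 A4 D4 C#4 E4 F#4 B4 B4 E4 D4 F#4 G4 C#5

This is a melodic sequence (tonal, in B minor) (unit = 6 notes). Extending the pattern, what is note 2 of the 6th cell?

The unit is 6 notes. Position-2 pitches of the 3 shown cells: C#4, D4, E4.
Carrying that up a 2nd forward: F#4 → G4 → A4.

A4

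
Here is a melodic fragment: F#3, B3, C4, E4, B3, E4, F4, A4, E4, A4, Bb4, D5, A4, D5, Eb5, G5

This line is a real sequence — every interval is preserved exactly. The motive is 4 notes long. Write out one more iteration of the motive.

D5 G5 Ab5 C6

Unit = 4 notes; the statements start on F#3, B3, E4, A4, moving up a 4th each time.
From D5 the exact shape gives D5 G5 Ab5 C6.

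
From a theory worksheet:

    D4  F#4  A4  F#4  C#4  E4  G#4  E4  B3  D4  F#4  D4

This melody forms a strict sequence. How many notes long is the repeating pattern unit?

4

Try groups of 4 (3 cells in 12 notes):
D4 F#4 A4 F#4 | C#4 E4 G#4 E4 | B3 D4 F#4 D4
Every group is a transposition down a 2nd of the one before; no shorter unit works.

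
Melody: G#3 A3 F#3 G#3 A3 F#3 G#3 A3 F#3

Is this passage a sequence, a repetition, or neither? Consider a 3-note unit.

repetition

Each 3-note cell is identical (G#3 A3 F#3), restated at the same pitch.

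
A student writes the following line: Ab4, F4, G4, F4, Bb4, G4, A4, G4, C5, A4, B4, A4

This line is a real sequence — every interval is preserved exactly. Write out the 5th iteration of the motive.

E5 C#5 D#5 C#5

With a 4-note motive the entries are Ab4, Bb4, C5, each up a 2nd from the previous.
Extending up a 2nd: D5 → E5.
Statement 5 starts on E5 and keeps the same exact contour: E5 C#5 D#5 C#5.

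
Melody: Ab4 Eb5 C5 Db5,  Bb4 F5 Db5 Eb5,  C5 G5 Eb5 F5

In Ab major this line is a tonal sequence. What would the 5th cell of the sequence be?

Eb5 Bb5 G5 Ab5

Taking 4-note groups, the heads are Ab4, Bb4, C5: the pattern moves up a 2nd.
Carrying on: Db5 → Eb5.
So cell 5 is Eb5 Bb5 G5 Ab5.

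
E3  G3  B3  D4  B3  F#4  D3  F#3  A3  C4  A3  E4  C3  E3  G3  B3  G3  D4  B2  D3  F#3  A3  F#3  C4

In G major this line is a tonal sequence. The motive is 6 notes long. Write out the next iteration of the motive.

A2 C3 E3 G3 E3 B3

Taking 6-note groups, the heads are E3, D3, C3, B2: the pattern moves down a 2nd.
Statement 5 starts on A2 and keeps the same diatonic contour: A2 C3 E3 G3 E3 B3.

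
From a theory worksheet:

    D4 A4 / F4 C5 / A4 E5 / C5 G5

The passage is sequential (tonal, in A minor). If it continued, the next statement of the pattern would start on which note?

With a 2-note motive the entries are D4, F4, A4, C5, each up a 3rd from the previous.
One more step up a 3rd gives E5.

E5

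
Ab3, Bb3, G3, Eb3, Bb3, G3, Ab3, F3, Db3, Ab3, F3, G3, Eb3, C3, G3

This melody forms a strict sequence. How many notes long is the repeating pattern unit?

15 notes total. Splitting into 3 groups of 5:
Ab3 Bb3 G3 Eb3 Bb3 | G3 Ab3 F3 Db3 Ab3 | F3 G3 Eb3 C3 G3
Each cell is the previous one down a 2nd — so the unit is 5 notes.

5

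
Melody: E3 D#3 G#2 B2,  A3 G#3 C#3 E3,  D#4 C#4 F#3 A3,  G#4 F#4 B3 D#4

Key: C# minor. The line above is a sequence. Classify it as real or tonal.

Every note is diatonic to C# minor.
Cell 1 has -1 semitones from note 1 to 2, but cell 3 has -2 — the interval quality changes while the contour stays the same, which is the hallmark of a tonal sequence.

tonal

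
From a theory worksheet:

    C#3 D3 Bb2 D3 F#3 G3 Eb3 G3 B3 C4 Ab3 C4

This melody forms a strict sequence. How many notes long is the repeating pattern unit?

4

There are 12 notes; a 4-note unit gives 3 cells:
C#3 D3 Bb2 D3 | F#3 G3 Eb3 G3 | B3 C4 Ab3 C4
That's a consistent up a 4th shift per cell, and no other grouping gives one.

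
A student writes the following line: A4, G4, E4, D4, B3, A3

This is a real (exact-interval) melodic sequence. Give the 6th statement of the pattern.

G#2 F#2

Taking 2-note groups, the heads are A4, E4, B3: the pattern moves down a 4th.
Extending down a 4th: F#3 → C#3 → G#2.
From G#2 the exact shape gives G#2 F#2.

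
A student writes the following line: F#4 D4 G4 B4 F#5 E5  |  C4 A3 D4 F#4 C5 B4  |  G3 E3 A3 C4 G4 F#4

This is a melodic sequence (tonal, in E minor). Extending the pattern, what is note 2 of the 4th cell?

With 6-note cells, note 2 of each statement runs D4, A3, E3.
One more down a 4th gives B2.

B2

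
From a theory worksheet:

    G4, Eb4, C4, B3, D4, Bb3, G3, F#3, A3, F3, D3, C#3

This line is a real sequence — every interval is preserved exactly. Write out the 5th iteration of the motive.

B2 G2 E2 D#2

Taking 4-note groups, the heads are G4, D4, A3: the pattern moves down a 4th.
Extending down a 4th: E3 → B2.
So cell 5 is B2 G2 E2 D#2.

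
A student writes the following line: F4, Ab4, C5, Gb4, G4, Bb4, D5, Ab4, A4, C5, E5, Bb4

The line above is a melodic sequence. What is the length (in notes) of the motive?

12 notes total. Splitting into 3 groups of 4:
F4 Ab4 C5 Gb4 | G4 Bb4 D5 Ab4 | A4 C5 E5 Bb4
Each cell is the previous one up a 2nd — so the unit is 4 notes.

4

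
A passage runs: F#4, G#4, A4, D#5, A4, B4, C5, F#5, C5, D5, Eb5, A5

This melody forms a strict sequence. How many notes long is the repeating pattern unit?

12 notes total. Splitting into 3 groups of 4:
F#4 G#4 A4 D#5 | A4 B4 C5 F#5 | C5 D5 Eb5 A5
Every group is a transposition up a 3rd of the one before; no shorter unit works.

4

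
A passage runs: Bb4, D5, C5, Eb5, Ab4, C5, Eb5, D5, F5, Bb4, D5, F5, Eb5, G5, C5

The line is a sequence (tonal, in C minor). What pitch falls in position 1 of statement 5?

F5

With 5-note cells, note 1 of each statement runs Bb4, C5, D5.
Each moves up a 2nd. Continuing: Eb5 → F5.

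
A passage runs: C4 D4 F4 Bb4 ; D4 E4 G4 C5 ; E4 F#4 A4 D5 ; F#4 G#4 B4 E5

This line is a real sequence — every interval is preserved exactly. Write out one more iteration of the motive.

The 4-note cells begin on C4, D4, E4, F#4 — each up a 2nd from the last.
From G#4 the exact shape gives G#4 A#4 C#5 F#5.

G#4 A#4 C#5 F#5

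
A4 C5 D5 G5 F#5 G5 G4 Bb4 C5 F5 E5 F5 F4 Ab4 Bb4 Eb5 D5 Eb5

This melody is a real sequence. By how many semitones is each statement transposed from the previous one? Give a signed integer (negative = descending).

With a 6-note motive the entries are A4, G4, F4, each down a 2nd from the previous.
Counting half-steps from A4 to G4: -2.

-2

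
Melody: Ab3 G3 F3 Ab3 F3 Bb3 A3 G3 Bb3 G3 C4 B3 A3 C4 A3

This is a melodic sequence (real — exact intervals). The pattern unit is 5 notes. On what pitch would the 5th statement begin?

Unit = 5 notes; the statements start on Ab3, Bb3, C4, moving up a 2nd each time.
Continuing: D4 → E4. Statement 5 starts on E4.

E4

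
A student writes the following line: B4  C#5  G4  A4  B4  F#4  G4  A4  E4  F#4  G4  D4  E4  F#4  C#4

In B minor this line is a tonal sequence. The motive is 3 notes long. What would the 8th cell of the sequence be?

B3 C#4 G3

With a 3-note motive the entries are B4, A4, G4, F#4, E4, each down a 2nd from the previous.
Carrying on: D4 → C#4 → B3.
From B3 the diatonic shape gives B3 C#4 G3.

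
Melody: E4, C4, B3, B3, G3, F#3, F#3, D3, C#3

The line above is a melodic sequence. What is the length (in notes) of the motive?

3

9 notes total. Splitting into 3 groups of 3:
E4 C4 B3 | B3 G3 F#3 | F#3 D3 C#3
That's a consistent down a 4th shift per cell, and no other grouping gives one.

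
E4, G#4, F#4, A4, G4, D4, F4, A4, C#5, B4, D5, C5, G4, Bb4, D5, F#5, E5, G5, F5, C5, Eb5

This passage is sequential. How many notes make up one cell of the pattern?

7

Try groups of 7 (3 cells in 21 notes):
E4 G#4 F#4 A4 G4 D4 F4 | A4 C#5 B4 D5 C5 G4 Bb4 | D5 F#5 E5 G5 F5 C5 Eb5
That's a consistent up a 4th shift per cell, and no other grouping gives one.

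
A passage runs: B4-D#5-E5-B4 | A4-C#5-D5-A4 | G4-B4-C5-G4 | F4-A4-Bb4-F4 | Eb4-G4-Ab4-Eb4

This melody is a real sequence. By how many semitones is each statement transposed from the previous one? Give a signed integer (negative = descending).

Taking 4-note groups, the heads are B4, A4, G4, F4, Eb4: the pattern moves down a 2nd.
B4→A4 is 69 − 71 = -2 semitones.

-2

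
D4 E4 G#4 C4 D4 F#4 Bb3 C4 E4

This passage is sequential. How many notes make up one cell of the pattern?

3

Try groups of 3 (3 cells in 9 notes):
D4 E4 G#4 | C4 D4 F#4 | Bb3 C4 E4
Each cell is the previous one down a 2nd — so the unit is 3 notes.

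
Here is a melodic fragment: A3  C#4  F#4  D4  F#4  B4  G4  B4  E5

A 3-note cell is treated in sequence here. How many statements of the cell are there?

9 notes in groups of 3 gives 9/3 = 3 statements.
Starts: A3, D4, G4 — each up a 4th.

3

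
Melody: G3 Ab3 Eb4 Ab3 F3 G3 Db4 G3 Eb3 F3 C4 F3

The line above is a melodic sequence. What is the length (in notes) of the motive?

4

There are 12 notes; a 4-note unit gives 3 cells:
G3 Ab3 Eb4 Ab3 | F3 G3 Db4 G3 | Eb3 F3 C4 F3
That's a consistent down a 2nd shift per cell, and no other grouping gives one.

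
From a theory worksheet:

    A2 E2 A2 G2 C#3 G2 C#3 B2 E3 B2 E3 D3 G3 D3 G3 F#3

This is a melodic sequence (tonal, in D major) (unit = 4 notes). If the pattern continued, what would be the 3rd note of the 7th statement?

F#4

Grouping in 4s, the 3rd note of each cell is A2, C#3, E3, G3.
Extending up a 3rd: B3 → D4 → F#4.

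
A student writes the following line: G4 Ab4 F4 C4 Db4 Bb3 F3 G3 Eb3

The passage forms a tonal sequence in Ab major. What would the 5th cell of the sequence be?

With a 3-note motive the entries are G4, C4, F3, each down a 5th from the previous.
Carrying on: Bb2 → Eb2.
Statement 5 starts on Eb2 and keeps the same diatonic contour: Eb2 F2 Db2.

Eb2 F2 Db2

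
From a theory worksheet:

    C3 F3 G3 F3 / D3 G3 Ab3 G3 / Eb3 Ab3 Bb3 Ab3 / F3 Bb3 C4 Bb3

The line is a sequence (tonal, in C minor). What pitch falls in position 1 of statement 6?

Grouping in 4s, the 1st note of each cell is C3, D3, Eb3, F3.
Carrying that up a 2nd forward: G3 → Ab3.

Ab3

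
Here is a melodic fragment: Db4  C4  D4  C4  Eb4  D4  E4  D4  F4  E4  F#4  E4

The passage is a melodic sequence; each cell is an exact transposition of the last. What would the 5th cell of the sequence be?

A4 G#4 A#4 G#4

With a 4-note motive the entries are Db4, Eb4, F4, each up a 2nd from the previous.
Extending up a 2nd: G4 → A4.
Statement 5 starts on A4 and keeps the same exact contour: A4 G#4 A#4 G#4.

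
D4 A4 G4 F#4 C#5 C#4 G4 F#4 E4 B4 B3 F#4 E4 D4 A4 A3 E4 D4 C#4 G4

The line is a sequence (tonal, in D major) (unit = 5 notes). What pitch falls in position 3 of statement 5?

Grouping in 5s, the 3rd note of each cell is G4, F#4, E4, D4.
Each moves down a 2nd; the next is C#4.

C#4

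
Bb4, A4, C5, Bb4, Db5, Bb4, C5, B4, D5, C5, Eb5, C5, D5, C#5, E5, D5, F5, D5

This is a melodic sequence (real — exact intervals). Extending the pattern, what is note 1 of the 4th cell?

E5

The unit is 6 notes. Position-1 pitches of the 3 shown cells: Bb4, C5, D5.
One more up a 2nd gives E5.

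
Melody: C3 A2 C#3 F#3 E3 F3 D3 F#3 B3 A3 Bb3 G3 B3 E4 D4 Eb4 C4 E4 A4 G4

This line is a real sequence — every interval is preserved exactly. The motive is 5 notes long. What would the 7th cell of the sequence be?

Gb5 Eb5 G5 C6 Bb5

Taking 5-note groups, the heads are C3, F3, Bb3, Eb4: the pattern moves up a 4th.
Extending up a 4th: Ab4 → Db5 → Gb5.
So cell 7 is Gb5 Eb5 G5 C6 Bb5.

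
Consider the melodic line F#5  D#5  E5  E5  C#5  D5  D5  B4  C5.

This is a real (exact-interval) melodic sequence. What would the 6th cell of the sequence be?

With a 3-note motive the entries are F#5, E5, D5, each down a 2nd from the previous.
Continuing the starts: C5 → Bb4 → Ab4.
From Ab4 the exact shape gives Ab4 F4 Gb4.

Ab4 F4 Gb4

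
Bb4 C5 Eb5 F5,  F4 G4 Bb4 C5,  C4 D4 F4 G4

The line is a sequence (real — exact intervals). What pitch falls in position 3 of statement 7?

With 4-note cells, note 3 of each statement runs Eb5, Bb4, F4.
Each moves down a 4th. Continuing: C4 → G3 → D3 → A2.

A2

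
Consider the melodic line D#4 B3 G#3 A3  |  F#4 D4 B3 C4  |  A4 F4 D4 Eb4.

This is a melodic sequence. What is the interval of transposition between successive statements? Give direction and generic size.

Taking 4-note groups, the heads are D#4, F#4, A4: the pattern moves up a 3rd.
D#4 to F#4 is up a 3rd.

up a 3rd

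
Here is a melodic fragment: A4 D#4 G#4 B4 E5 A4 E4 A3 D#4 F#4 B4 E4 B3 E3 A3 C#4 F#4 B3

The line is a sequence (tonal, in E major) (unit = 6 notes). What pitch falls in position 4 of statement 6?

A2

The unit is 6 notes. Position-4 pitches of the 3 shown cells: B4, F#4, C#4.
Carrying that down a 4th forward: G#3 → D#3 → A2.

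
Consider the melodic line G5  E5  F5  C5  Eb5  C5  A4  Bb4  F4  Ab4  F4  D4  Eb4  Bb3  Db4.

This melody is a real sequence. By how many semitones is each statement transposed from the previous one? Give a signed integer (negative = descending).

The 5-note cells begin on G5, C5, F4 — each down a 5th from the last.
G5→C5 is 72 − 79 = -7 semitones.

-7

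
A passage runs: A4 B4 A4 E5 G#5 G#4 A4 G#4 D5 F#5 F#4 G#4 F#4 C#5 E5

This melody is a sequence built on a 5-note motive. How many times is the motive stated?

15 notes in groups of 5 gives 15/5 = 3 statements.
Starts: A4, G#4, F#4 — each down a 2nd.

3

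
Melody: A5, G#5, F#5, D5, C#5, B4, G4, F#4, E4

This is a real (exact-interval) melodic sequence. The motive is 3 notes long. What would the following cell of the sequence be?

C4 B3 A3

Taking 3-note groups, the heads are A5, D5, G4: the pattern moves down a 5th.
So cell 4 is C4 B3 A3.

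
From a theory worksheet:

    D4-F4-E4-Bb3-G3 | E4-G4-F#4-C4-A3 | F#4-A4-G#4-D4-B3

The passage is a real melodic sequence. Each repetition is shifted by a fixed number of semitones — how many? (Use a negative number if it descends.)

2

Unit = 5 notes; the statements start on D4, E4, F#4, moving up a 2nd each time.
Counting half-steps from D4 to E4: 2.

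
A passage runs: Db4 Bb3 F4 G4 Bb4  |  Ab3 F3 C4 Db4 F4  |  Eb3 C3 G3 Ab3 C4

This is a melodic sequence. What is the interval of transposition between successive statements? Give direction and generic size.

Taking 5-note groups, the heads are Db4, Ab3, Eb3: the pattern moves down a 4th.
From Db4 to Ab3: down a 4th.

down a 4th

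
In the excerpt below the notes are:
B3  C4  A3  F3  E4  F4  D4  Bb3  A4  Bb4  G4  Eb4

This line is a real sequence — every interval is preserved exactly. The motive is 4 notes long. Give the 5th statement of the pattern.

G5 Ab5 F5 Db5

The 4-note cells begin on B3, E4, A4 — each up a 4th from the last.
Continuing the starts: D5 → G5.
Statement 5 starts on G5 and keeps the same exact contour: G5 Ab5 F5 Db5.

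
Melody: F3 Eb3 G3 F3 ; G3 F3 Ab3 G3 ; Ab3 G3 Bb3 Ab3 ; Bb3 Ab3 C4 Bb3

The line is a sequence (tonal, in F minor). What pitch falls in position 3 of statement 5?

Db4

With 4-note cells, note 3 of each statement runs G3, Ab3, Bb3, C4.
One more up a 2nd gives Db4.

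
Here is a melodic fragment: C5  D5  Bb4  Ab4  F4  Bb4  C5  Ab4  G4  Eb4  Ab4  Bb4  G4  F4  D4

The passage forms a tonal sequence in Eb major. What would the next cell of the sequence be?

G4 Ab4 F4 Eb4 C4

With a 5-note motive the entries are C5, Bb4, Ab4, each down a 2nd from the previous.
So cell 4 is G4 Ab4 F4 Eb4 C4.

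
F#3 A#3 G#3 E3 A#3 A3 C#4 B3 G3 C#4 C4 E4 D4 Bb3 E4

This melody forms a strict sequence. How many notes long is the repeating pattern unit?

5

Try groups of 5 (3 cells in 15 notes):
F#3 A#3 G#3 E3 A#3 | A3 C#4 B3 G3 C#4 | C4 E4 D4 Bb3 E4
Every group is a transposition up a 3rd of the one before; no shorter unit works.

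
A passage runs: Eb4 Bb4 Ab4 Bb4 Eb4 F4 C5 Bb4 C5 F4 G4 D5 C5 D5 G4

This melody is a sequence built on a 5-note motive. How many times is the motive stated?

3

15 notes in groups of 5 gives 15/5 = 3 statements.
Starts: Eb4, F4, G4 — each up a 2nd.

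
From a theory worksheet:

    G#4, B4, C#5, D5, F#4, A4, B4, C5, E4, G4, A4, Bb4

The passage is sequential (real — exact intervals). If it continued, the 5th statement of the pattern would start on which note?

C4

With a 4-note motive the entries are G#4, F#4, E4, each down a 2nd from the previous.
Extending the heads down a 2nd: D4 → C4.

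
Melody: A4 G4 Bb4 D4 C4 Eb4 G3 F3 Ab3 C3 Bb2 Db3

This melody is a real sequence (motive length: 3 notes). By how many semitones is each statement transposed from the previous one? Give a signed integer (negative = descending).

The 3-note cells begin on A4, D4, G3, C3 — each down a 5th from the last.
A4 to D4 spans -7 semitones.

-7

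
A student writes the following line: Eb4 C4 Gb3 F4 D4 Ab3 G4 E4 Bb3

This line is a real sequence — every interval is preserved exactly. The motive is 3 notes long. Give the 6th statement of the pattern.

With a 3-note motive the entries are Eb4, F4, G4, each up a 2nd from the previous.
Carrying on: A4 → B4 → C#5.
So cell 6 is C#5 A#4 E4.

C#5 A#4 E4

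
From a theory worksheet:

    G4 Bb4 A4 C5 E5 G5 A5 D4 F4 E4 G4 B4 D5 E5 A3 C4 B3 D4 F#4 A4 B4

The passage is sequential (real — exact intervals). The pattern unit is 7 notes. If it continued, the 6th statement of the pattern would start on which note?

Taking 7-note groups, the heads are G4, D4, A3: the pattern moves down a 4th.
Continuing: E3 → B2 → F#2. Statement 6 starts on F#2.

F#2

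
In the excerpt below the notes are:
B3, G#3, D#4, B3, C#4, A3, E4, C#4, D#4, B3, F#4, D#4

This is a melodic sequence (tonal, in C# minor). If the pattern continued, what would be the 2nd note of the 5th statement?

D#4

With 4-note cells, note 2 of each statement runs G#3, A3, B3.
Extending up a 2nd: C#4 → D#4.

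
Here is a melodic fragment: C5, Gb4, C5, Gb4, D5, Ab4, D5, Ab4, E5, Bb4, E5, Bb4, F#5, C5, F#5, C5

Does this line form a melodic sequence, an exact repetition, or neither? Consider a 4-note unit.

sequence

Each 4-note cell is the previous one transposed up a 2nd.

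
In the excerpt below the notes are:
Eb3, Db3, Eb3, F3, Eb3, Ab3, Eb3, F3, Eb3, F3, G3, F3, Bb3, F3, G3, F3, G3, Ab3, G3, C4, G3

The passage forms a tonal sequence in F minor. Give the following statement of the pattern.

The 7-note cells begin on Eb3, F3, G3 — each up a 2nd from the last.
From Ab3 the diatonic shape gives Ab3 G3 Ab3 Bb3 Ab3 Db4 Ab3.

Ab3 G3 Ab3 Bb3 Ab3 Db4 Ab3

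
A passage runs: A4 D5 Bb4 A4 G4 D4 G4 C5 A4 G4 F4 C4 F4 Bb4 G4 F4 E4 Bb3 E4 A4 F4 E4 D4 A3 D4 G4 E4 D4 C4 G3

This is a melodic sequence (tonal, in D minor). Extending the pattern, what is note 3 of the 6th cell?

The unit is 6 notes. Position-3 pitches of the 5 shown cells: Bb4, A4, G4, F4, E4.
Each moves down a 2nd; the next is D4.

D4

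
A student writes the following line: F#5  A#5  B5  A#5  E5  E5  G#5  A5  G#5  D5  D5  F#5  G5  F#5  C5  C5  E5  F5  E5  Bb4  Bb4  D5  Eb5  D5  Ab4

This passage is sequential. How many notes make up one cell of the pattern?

5

There are 25 notes; a 5-note unit gives 5 cells:
F#5 A#5 B5 A#5 E5 | E5 G#5 A5 G#5 D5 | D5 F#5 G5 F#5 C5 | C5 E5 F5 E5 Bb4 | Bb4 D5 Eb5 D5 Ab4
Each cell is the previous one down a 2nd — so the unit is 5 notes.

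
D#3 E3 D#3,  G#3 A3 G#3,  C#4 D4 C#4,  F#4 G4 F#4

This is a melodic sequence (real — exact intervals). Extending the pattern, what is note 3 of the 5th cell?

Grouping in 3s, the 3rd note of each cell is D#3, G#3, C#4, F#4.
Each moves up a 4th; the next is B4.

B4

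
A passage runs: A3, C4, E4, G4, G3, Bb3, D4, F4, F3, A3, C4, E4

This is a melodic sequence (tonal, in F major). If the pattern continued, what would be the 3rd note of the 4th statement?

The unit is 4 notes. Position-3 pitches of the 3 shown cells: E4, D4, C4.
One more down a 2nd gives Bb3.

Bb3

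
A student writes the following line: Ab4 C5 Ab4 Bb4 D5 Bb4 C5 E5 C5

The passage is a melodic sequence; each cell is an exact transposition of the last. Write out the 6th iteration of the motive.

Unit = 3 notes; the statements start on Ab4, Bb4, C5, moving up a 2nd each time.
Carrying on: D5 → E5 → F#5.
So cell 6 is F#5 A#5 F#5.

F#5 A#5 F#5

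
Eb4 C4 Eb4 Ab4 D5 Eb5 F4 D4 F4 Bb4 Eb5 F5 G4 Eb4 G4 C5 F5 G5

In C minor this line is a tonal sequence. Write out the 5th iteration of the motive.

Bb4 G4 Bb4 Eb5 Ab5 Bb5

Unit = 6 notes; the statements start on Eb4, F4, G4, moving up a 2nd each time.
Continuing the starts: Ab4 → Bb4.
So cell 5 is Bb4 G4 Bb4 Eb5 Ab5 Bb5.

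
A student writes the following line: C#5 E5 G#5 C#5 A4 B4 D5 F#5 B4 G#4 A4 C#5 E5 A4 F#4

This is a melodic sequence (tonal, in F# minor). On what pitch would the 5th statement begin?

F#4

Taking 5-note groups, the heads are C#5, B4, A4: the pattern moves down a 2nd.
Continuing: G#4 → F#4. Statement 5 starts on F#4.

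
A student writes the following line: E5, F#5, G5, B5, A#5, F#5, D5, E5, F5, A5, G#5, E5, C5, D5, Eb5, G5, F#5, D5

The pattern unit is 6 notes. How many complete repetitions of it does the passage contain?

3

18 notes in groups of 6 gives 18/6 = 3 statements.
Starts: E5, D5, C5 — each down a 2nd.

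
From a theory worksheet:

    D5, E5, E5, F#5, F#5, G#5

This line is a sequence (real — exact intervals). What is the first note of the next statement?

G#5

With a 2-note motive the entries are D5, E5, F#5, each up a 2nd from the previous.
One more step up a 2nd gives G#5.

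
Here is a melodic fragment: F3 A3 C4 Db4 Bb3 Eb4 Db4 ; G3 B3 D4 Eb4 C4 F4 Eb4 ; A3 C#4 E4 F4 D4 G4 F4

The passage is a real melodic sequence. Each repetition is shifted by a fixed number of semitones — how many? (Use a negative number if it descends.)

2

Taking 7-note groups, the heads are F3, G3, A3: the pattern moves up a 2nd.
F3→G3 is 55 − 53 = 2 semitones.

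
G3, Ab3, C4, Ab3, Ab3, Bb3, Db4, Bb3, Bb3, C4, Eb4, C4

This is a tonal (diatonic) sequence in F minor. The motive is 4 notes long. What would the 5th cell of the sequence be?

Taking 4-note groups, the heads are G3, Ab3, Bb3: the pattern moves up a 2nd.
Carrying on: C4 → Db4.
From Db4 the diatonic shape gives Db4 Eb4 G4 Eb4.

Db4 Eb4 G4 Eb4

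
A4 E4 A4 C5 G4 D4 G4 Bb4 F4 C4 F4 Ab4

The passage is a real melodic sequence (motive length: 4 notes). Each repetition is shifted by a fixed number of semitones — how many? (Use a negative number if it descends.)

-2

Unit = 4 notes; the statements start on A4, G4, F4, moving down a 2nd each time.
A4→G4 is 67 − 69 = -2 semitones.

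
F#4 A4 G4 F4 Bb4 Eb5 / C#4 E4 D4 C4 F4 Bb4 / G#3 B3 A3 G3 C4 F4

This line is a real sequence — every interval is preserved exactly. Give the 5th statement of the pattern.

A#2 C#3 B2 A2 D3 G3

The 6-note cells begin on F#4, C#4, G#3 — each down a 4th from the last.
Extending down a 4th: D#3 → A#2.
Statement 5 starts on A#2 and keeps the same exact contour: A#2 C#3 B2 A2 D3 G3.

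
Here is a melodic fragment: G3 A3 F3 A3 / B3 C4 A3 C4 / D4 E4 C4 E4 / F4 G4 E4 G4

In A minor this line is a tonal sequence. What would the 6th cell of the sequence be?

Taking 4-note groups, the heads are G3, B3, D4, F4: the pattern moves up a 3rd.
Carrying on: A4 → C5.
So cell 6 is C5 D5 B4 D5.

C5 D5 B4 D5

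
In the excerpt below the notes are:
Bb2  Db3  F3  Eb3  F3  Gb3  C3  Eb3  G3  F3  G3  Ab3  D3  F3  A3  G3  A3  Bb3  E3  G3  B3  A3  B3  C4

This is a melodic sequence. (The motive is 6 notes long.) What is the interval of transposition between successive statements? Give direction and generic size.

up a 2nd

The 6-note cells begin on Bb2, C3, D3, E3 — each up a 2nd from the last.
From Bb2 to C3: up a 2nd.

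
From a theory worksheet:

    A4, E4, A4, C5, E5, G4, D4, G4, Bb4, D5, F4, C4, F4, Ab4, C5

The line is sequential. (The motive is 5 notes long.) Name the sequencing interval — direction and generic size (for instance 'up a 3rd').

With a 5-note motive the entries are A4, G4, F4, each down a 2nd from the previous.
From A4 to G4: down a 2nd.

down a 2nd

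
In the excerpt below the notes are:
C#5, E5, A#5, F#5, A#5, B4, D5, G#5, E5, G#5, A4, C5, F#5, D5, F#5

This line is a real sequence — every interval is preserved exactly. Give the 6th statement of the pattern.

With a 5-note motive the entries are C#5, B4, A4, each down a 2nd from the previous.
Extending down a 2nd: G4 → F4 → Eb4.
Statement 6 starts on Eb4 and keeps the same exact contour: Eb4 Gb4 C5 Ab4 C5.

Eb4 Gb4 C5 Ab4 C5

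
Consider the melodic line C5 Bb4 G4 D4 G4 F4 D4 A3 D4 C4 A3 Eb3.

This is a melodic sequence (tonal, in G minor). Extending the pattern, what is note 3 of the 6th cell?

With 4-note cells, note 3 of each statement runs G4, D4, A3.
Extending down a 4th: Eb3 → Bb2 → F2.

F2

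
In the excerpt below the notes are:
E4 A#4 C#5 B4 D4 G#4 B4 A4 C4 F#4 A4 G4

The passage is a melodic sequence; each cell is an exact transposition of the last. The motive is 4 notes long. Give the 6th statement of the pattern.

Taking 4-note groups, the heads are E4, D4, C4: the pattern moves down a 2nd.
Carrying on: Bb3 → Ab3 → Gb3.
Statement 6 starts on Gb3 and keeps the same exact contour: Gb3 C4 Eb4 Db4.

Gb3 C4 Eb4 Db4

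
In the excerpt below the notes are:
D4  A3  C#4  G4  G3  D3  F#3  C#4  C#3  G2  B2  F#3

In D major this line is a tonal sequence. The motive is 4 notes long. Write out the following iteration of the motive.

The 4-note cells begin on D4, G3, C#3 — each down a 5th from the last.
Statement 4 starts on F#2 and keeps the same diatonic contour: F#2 C#2 E2 B2.

F#2 C#2 E2 B2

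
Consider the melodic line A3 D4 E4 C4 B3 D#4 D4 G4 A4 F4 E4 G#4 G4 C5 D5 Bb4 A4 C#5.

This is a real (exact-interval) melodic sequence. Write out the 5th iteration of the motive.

F5 Bb5 C6 Ab5 G5 B5

With a 6-note motive the entries are A3, D4, G4, each up a 4th from the previous.
Continuing the starts: C5 → F5.
So cell 5 is F5 Bb5 C6 Ab5 G5 B5.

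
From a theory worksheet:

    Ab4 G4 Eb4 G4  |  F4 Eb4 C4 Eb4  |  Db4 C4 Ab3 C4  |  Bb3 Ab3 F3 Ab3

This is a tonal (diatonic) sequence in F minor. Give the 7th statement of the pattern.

C3 Bb2 G2 Bb2

Taking 4-note groups, the heads are Ab4, F4, Db4, Bb3: the pattern moves down a 3rd.
Carrying on: G3 → Eb3 → C3.
Statement 7 starts on C3 and keeps the same diatonic contour: C3 Bb2 G2 Bb2.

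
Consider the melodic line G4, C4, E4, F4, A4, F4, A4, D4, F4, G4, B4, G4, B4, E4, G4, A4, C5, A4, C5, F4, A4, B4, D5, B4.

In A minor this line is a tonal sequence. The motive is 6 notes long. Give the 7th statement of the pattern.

F5 B4 D5 E5 G5 E5

Taking 6-note groups, the heads are G4, A4, B4, C5: the pattern moves up a 2nd.
Extending up a 2nd: D5 → E5 → F5.
Statement 7 starts on F5 and keeps the same diatonic contour: F5 B4 D5 E5 G5 E5.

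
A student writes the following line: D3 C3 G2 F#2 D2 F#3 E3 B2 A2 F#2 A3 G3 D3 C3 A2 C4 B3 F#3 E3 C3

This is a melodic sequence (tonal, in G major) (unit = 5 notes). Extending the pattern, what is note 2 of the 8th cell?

C5

The unit is 5 notes. Position-2 pitches of the 4 shown cells: C3, E3, G3, B3.
Carrying that up a 3rd forward: D4 → F#4 → A4 → C5.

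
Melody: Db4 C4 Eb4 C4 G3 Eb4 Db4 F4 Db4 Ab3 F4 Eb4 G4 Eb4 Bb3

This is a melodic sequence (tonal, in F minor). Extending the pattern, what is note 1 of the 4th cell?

The unit is 5 notes. Position-1 pitches of the 3 shown cells: Db4, Eb4, F4.
From F4, up a 2nd gives G4.

G4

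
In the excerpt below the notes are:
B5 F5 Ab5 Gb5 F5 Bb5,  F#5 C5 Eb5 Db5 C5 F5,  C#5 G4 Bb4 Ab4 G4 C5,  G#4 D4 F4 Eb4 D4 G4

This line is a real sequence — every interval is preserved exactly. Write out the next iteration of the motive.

D#4 A3 C4 Bb3 A3 D4

The 6-note cells begin on B5, F#5, C#5, G#4 — each down a 4th from the last.
From D#4 the exact shape gives D#4 A3 C4 Bb3 A3 D4.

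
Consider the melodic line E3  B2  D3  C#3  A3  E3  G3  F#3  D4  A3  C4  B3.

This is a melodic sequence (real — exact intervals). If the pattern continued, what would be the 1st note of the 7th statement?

Bb5

With 4-note cells, note 1 of each statement runs E3, A3, D4.
Each moves up a 4th. Continuing: G4 → C5 → F5 → Bb5.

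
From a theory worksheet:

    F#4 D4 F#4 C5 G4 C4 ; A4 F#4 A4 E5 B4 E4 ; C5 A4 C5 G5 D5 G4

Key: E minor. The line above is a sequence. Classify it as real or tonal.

tonal

Every note is diatonic to E minor.
Cell 1 has -4 semitones from note 1 to 2, but cell 2 has -3 — the interval quality changes while the contour stays the same, which is the hallmark of a tonal sequence.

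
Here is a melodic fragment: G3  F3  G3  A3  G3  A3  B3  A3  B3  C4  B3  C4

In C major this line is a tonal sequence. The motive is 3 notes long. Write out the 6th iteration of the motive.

E4 D4 E4

With a 3-note motive the entries are G3, A3, B3, C4, each up a 2nd from the previous.
Carrying on: D4 → E4.
Statement 6 starts on E4 and keeps the same diatonic contour: E4 D4 E4.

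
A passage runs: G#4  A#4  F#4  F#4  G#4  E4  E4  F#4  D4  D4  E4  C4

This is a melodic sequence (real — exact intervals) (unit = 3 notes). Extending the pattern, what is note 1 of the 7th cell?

Ab3

With 3-note cells, note 1 of each statement runs G#4, F#4, E4, D4.
Each moves down a 2nd. Continuing: C4 → Bb3 → Ab3.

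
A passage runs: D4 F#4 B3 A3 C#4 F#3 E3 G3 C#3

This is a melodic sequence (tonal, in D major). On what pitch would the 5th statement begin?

With a 3-note motive the entries are D4, A3, E3, each down a 4th from the previous.
Extending the heads down a 4th: B2 → F#2.

F#2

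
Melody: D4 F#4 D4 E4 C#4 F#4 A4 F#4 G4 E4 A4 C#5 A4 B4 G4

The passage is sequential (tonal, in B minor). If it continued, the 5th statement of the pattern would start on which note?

E5

Unit = 5 notes; the statements start on D4, F#4, A4, moving up a 3rd each time.
Continuing: C#5 → E5. Statement 5 starts on E5.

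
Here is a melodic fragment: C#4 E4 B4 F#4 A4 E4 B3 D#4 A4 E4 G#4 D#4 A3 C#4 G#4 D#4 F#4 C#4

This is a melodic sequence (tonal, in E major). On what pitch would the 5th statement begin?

The 6-note cells begin on C#4, B3, A3 — each down a 2nd from the last.
Continuing: G#3 → F#3. Statement 5 starts on F#3.

F#3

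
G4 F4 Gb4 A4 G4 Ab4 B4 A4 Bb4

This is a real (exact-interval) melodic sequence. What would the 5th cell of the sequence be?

The 3-note cells begin on G4, A4, B4 — each up a 2nd from the last.
Continuing the starts: C#5 → D#5.
So cell 5 is D#5 C#5 D5.

D#5 C#5 D5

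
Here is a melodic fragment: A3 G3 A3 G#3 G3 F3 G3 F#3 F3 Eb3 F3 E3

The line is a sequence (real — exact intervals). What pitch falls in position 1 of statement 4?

Eb3

With 4-note cells, note 1 of each statement runs A3, G3, F3.
Each moves down a 2nd; the next is Eb3.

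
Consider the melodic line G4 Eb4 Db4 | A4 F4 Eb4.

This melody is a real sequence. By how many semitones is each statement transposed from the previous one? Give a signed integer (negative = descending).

2

With a 3-note motive the entries are G4, A4, each up a 2nd from the previous.
G4→A4 is 69 − 67 = 2 semitones.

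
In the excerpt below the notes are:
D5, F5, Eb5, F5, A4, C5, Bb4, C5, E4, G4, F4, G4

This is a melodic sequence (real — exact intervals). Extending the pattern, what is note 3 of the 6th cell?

With 4-note cells, note 3 of each statement runs Eb5, Bb4, F4.
Extending down a 4th: C4 → G3 → D3.

D3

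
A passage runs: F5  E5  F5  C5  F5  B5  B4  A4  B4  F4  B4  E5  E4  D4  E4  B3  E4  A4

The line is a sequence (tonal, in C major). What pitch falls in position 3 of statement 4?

A3

Grouping in 6s, the 3rd note of each cell is F5, B4, E4.
One more down a 5th gives A3.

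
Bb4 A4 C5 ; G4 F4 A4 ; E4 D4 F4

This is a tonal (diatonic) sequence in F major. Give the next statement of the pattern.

Unit = 3 notes; the statements start on Bb4, G4, E4, moving down a 3rd each time.
From C4 the diatonic shape gives C4 Bb3 D4.

C4 Bb3 D4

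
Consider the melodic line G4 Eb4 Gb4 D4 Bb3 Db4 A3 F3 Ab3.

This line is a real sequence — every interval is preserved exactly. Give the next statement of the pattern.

E3 C3 Eb3

The 3-note cells begin on G4, D4, A3 — each down a 4th from the last.
Statement 4 starts on E3 and keeps the same exact contour: E3 C3 Eb3.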